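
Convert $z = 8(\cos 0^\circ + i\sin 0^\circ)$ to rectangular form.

a = r cos θ = 8 * 1 = 8
b = r sin θ = 8 * 0 = 0
z = 8


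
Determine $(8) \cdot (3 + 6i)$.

(a1*a2 - b1*b2) + (a1*b2 + b1*a2)i
= (24 - 0) + (48 + 0)i
= 24 + 48i


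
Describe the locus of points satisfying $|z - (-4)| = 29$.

|z - z0| = r describes a circle centered at z0 with radius r
Here z0 = -4 and r = 29
Locus: Circle centered at (-4, 0) with radius 29


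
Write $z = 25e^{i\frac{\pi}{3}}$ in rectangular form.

a = r cos θ = 25 * 1/2 = 25/2
b = r sin θ = 25 * sqrt(3)/2 = 25*sqrt(3)/2
z = 25/2 + (25*sqrt(3)/2)i


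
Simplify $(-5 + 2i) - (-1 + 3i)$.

(-5 - (-1)) + (2 - 3)i = -4 - i


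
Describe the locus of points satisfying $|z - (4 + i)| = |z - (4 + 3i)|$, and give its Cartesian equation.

|z - z1| = |z - z2| means z is equidistant from z1 and z2,
i.e. the perpendicular bisector of the segment from (4, 1) to (4, 3) (midpoint (4, 2)).
With z = x + yi, square both sides:
(x - 4)^2 + (y - 1)^2 = (x - 4)^2 + (y - 3)^2
The x^2 and y^2 terms cancel: 0x + 4y = 25 - 17 = 8
Simplify: y = 2
Locus: Perpendicular bisector of the segment from (4, 1) to (4, 3): the line y = 2


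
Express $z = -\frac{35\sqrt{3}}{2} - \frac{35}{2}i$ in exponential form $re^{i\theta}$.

r = |z| = sqrt((-35*sqrt(3)/2)^2 + (-35/2)^2) = sqrt(3675/4 + 1225/4) = sqrt(1225) = 35
θ = arctan(b/a) = arctan(-17.5/-30.3109) (quadrant-adjusted) = 210° = 7π/6
z = 35e^(i*7π/6)


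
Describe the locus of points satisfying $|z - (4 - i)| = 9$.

|z - z0| = r describes a circle centered at z0 with radius r
Here z0 = 4 - i and r = 9
Locus: Circle centered at (4, -1) with radius 9


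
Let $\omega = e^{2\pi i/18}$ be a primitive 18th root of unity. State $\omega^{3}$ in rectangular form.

ω^3 = e^(2πi·3/18) = e^(i·1π/3)
= cos(1π/3) + i sin(1π/3)
= 1/2 + (sqrt(3)/2)i


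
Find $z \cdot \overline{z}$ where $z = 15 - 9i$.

z * conjugate(z) = |z|^2 = a^2 + b^2
= 15^2 + (-9)^2 = 306


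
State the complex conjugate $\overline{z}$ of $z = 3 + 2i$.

If z = a + bi, then conjugate(z) = a - bi
conjugate(3 + 2i) = 3 - 2i


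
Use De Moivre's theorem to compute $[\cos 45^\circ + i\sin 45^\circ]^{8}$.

By De Moivre: z^n = r^n(cos(nθ) + i sin(nθ))
= 1^8(cos(8*45°) + i sin(8*45°))
= 1(cos 0° + i sin 0°)
= 1


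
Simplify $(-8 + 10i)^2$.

(a + bi)^2 = a^2 - b^2 + 2abi
= (-8)^2 - 10^2 + 2*(-8)*10i
= -36 - 160i


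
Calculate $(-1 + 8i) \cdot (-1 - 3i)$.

(a1*a2 - b1*b2) + (a1*b2 + b1*a2)i
= (1 - (-24)) + (3 + (-8))i
= 25 - 5i


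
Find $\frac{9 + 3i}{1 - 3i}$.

Multiply numerator and denominator by conjugate (1 + 3i):
= (9 + 3i)(1 + 3i) / (1^2 + (-3)^2)
= (30i) / 10
= 3i


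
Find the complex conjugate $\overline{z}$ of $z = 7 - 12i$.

If z = a + bi, then conjugate(z) = a - bi
conjugate(7 - 12i) = 7 + 12i


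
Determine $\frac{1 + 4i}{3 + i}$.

Multiply numerator and denominator by conjugate (3 - i):
= (1 + 4i)(3 - i) / (3^2 + 1^2)
= (7 + 11i) / 10
= 7/10 + (11/10)i


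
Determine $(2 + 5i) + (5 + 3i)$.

(2 + 5) + (5 + 3)i = 7 + 8i


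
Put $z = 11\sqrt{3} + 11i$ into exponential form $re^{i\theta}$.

r = |z| = sqrt((11*sqrt(3))^2 + (11)^2) = sqrt(363 + 121) = sqrt(484) = 22
θ = arctan(b/a) = arctan(11/19.0526) (quadrant-adjusted) = 30° = π/6
z = 22e^(i*π/6)


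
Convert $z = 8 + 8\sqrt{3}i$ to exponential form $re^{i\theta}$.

r = |z| = sqrt((8)^2 + (8*sqrt(3))^2) = sqrt(64 + 192) = sqrt(256) = 16
θ = arctan(b/a) = arctan(13.8564/8) (quadrant-adjusted) = 60° = π/3
z = 16e^(i*π/3)


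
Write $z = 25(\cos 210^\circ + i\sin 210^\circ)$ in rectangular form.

a = r cos θ = 25 * -sqrt(3)/2 = -25*sqrt(3)/2
b = r sin θ = 25 * -1/2 = -25/2
z = -25*sqrt(3)/2 - (25/2)i


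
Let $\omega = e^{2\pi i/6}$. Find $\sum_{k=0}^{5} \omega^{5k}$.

Let ζ = ω^5 = e^(2πi·5/6). Since 6 ∤ 5, ζ ≠ 1.
Sum = Σ_{k=0}^{5} ζ^k = (ζ^6 - 1)/(ζ - 1) = (ω^{5·6} - 1)/(ζ - 1) = (1 - 1)/(ζ - 1) = 0


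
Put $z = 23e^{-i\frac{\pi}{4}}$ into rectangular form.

a = r cos θ = 23 * sqrt(2)/2 = 23*sqrt(2)/2
b = r sin θ = 23 * -sqrt(2)/2 = -23*sqrt(2)/2
z = 23*sqrt(2)/2 - (23*sqrt(2)/2)i


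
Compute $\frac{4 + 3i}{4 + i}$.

Multiply numerator and denominator by conjugate (4 - i):
= (4 + 3i)(4 - i) / (4^2 + 1^2)
= (19 + 8i) / 17
= 19/17 + (8/17)i


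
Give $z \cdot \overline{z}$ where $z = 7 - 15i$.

z * conjugate(z) = |z|^2 = a^2 + b^2
= 7^2 + (-15)^2 = 274


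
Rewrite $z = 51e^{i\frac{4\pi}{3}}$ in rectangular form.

a = r cos θ = 51 * -1/2 = -51/2
b = r sin θ = 51 * -sqrt(3)/2 = -51*sqrt(3)/2
z = -51/2 - (51*sqrt(3)/2)i


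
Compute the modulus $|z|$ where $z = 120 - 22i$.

|z| = sqrt(a^2 + b^2) = sqrt(120^2 + (-22)^2) = sqrt(14884) = 122


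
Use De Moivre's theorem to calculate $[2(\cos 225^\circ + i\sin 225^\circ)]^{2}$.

By De Moivre: z^n = r^n(cos(nθ) + i sin(nθ))
= 2^2(cos(2*225°) + i sin(2*225°))
= 4(cos 90° + i sin 90°)
= 4i


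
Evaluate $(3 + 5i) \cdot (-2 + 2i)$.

(a1*a2 - b1*b2) + (a1*b2 + b1*a2)i
= (-6 - 10) + (6 + (-10))i
= -16 - 4i


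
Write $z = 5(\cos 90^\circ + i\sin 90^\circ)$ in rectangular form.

a = r cos θ = 5 * 0 = 0
b = r sin θ = 5 * 1 = 5
z = 5i


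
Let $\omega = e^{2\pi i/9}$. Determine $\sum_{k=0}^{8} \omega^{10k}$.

Let ζ = ω^10 = e^(2πi·10/9). Since 9 ∤ 10, ζ ≠ 1.
Sum = Σ_{k=0}^{8} ζ^k = (ζ^9 - 1)/(ζ - 1) = (ω^{10·9} - 1)/(ζ - 1) = (1 - 1)/(ζ - 1) = 0


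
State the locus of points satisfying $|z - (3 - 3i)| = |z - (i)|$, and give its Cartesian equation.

|z - z1| = |z - z2| means z is equidistant from z1 and z2,
i.e. the perpendicular bisector of the segment from (3, -3) to (0, 1) (midpoint (3/2, -1)).
With z = x + yi, square both sides:
(x - 3)^2 + (y - (-3))^2 = (x - 0)^2 + (y - 1)^2
The x^2 and y^2 terms cancel: -6x + 8y = 1 - 18 = -17
Simplify: 6x - 8y = 17
Locus: Perpendicular bisector of the segment from (3, -3) to (0, 1): the line 6x - 8y = 17


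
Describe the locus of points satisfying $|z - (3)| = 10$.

|z - z0| = r describes a circle centered at z0 with radius r
Here z0 = 3 and r = 10
Locus: Circle centered at (3, 0) with radius 10


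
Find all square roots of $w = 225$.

|w| = 225, arg(w) = 0°
Root modulus = 225^(1/2) = 15
Root arguments: θ_k = (0° + 360°k)/2 for k = 0, 1, ..., 1
Roots: 15, -15


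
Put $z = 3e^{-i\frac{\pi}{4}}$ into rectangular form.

a = r cos θ = 3 * sqrt(2)/2 = 3*sqrt(2)/2
b = r sin θ = 3 * -sqrt(2)/2 = -3*sqrt(2)/2
z = 3*sqrt(2)/2 - (3*sqrt(2)/2)i


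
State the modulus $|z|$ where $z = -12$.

|z| = sqrt(a^2 + b^2) = sqrt((-12)^2 + 0^2) = sqrt(144) = 12


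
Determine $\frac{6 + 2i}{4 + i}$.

Multiply numerator and denominator by conjugate (4 - i):
= (6 + 2i)(4 - i) / (4^2 + 1^2)
= (26 + 2i) / 17
= 26/17 + (2/17)i


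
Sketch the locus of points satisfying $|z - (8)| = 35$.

|z - z0| = r describes a circle centered at z0 with radius r
Here z0 = 8 and r = 35
Locus: Circle centered at (8, 0) with radius 35


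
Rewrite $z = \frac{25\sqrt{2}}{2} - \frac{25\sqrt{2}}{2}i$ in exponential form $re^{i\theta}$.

r = |z| = sqrt((25*sqrt(2)/2)^2 + (-25*sqrt(2)/2)^2) = sqrt(625/2 + 625/2) = sqrt(625) = 25
θ = arctan(b/a) = arctan(-17.6777/17.6777) (quadrant-adjusted) = -45° = -π/4
z = 25e^(-i*π/4)


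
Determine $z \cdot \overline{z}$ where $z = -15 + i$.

z * conjugate(z) = |z|^2 = a^2 + b^2
= (-15)^2 + 1^2 = 226


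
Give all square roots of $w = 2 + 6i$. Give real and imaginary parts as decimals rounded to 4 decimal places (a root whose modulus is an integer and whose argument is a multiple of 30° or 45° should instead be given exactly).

|w| = sqrt(40) ≈ 6.324555, arg(w) ≈ 71.565051°
Root modulus = sqrt(40)^(1/2) ≈ 2.514867
Root arguments: θ_k = (arg(w) + 360°k)/2 for k = 0, 1, ..., 1
Compute each root as (root modulus)(cos θ_k + i sin θ_k) using full-precision intermediates, then round to 4 decimal places.
Roots: 2.0402 + 1.4705i, -2.0402 - 1.4705i


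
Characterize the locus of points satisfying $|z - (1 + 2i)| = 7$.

|z - z0| = r describes a circle centered at z0 with radius r
Here z0 = 1 + 2i and r = 7
Locus: Circle centered at (1, 2) with radius 7


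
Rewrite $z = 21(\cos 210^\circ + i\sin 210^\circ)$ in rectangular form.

a = r cos θ = 21 * -sqrt(3)/2 = -21*sqrt(3)/2
b = r sin θ = 21 * -1/2 = -21/2
z = -21*sqrt(3)/2 - (21/2)i


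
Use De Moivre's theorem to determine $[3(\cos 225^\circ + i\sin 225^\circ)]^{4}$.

By De Moivre: z^n = r^n(cos(nθ) + i sin(nθ))
= 3^4(cos(4*225°) + i sin(4*225°))
= 81(cos 180° + i sin 180°)
= -81


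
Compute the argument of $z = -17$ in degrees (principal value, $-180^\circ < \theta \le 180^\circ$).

b = 0 and a < 0, so z lies on the negative real axis: θ = 180°


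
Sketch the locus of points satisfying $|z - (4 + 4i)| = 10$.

|z - z0| = r describes a circle centered at z0 with radius r
Here z0 = 4 + 4i and r = 10
Locus: Circle centered at (4, 4) with radius 10


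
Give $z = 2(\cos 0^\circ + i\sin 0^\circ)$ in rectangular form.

a = r cos θ = 2 * 1 = 2
b = r sin θ = 2 * 0 = 0
z = 2


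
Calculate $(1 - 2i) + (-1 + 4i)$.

(1 + (-1)) + (-2 + 4)i = 2i


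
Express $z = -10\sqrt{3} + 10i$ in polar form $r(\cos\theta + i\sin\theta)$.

r = |z| = sqrt(a^2 + b^2) = sqrt((-10*sqrt(3))^2 + (10)^2) = sqrt(300 + 100) = sqrt(400) = 20
θ = arctan(b/a) = arctan(10/-17.3205) (quadrant-adjusted) = 150°
z = 20(cos 150° + i sin 150°)


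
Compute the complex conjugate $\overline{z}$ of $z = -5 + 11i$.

If z = a + bi, then conjugate(z) = a - bi
conjugate(-5 + 11i) = -5 - 11i


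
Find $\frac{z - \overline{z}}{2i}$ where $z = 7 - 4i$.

z - conjugate(z) = 2bi
(z - conjugate(z))/(2i) = 2bi/(2i) = b = -4


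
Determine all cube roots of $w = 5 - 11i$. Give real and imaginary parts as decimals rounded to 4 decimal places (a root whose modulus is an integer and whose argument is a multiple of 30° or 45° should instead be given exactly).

|w| = sqrt(146) ≈ 12.083046, arg(w) ≈ 294.443955°
Root modulus = sqrt(146)^(1/3) ≈ 2.294698
Root arguments: θ_k = (arg(w) + 360°k)/3 for k = 0, 1, ..., 2
Compute each root as (root modulus)(cos θ_k + i sin θ_k) using full-precision intermediates, then round to 4 decimal places.
Roots: -0.3252 + 2.2715i, -1.8046 - 1.4174i, 2.1298 - 0.8541i


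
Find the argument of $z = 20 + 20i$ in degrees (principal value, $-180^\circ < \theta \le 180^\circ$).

θ = arctan(b/a) = arctan(20/20) (quadrant-adjusted) = 45°


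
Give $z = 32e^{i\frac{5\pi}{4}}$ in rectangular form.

a = r cos θ = 32 * -sqrt(2)/2 = -16*sqrt(2)
b = r sin θ = 32 * -sqrt(2)/2 = -16*sqrt(2)
z = -16*sqrt(2) - 16*sqrt(2)i


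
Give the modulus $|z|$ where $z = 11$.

|z| = sqrt(a^2 + b^2) = sqrt(11^2 + 0^2) = sqrt(121) = 11


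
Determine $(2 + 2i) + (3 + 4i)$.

(2 + 3) + (2 + 4)i = 5 + 6i


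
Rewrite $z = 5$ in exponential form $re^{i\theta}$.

r = |z| = sqrt((5)^2 + (0)^2) = sqrt(25 + 0) = sqrt(25) = 5
b = 0 and a > 0, so z lies on the positive real axis: θ = 0
z = 5e^(i*0) = 5


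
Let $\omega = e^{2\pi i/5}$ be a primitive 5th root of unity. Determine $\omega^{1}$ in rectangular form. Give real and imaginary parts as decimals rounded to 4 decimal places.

ω^1 = e^(2πi·1/5) = e^(i·2π/5)
= cos(2π/5) + i sin(2π/5)
= 0.3090 + 0.9511i


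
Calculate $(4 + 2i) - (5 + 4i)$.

(4 - 5) + (2 - 4)i = -1 - 2i


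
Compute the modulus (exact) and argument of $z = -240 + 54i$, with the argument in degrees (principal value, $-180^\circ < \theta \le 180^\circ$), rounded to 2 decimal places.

|z| = sqrt((-240)^2 + 54^2) = 246
arg(z) = arctan(b/a) = arctan(54/-240) (quadrant-adjusted) = 167.32°


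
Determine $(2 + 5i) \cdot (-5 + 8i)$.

(a1*a2 - b1*b2) + (a1*b2 + b1*a2)i
= (-10 - 40) + (16 + (-25))i
= -50 - 9i


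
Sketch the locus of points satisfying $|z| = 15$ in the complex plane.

|z| = 15 means sqrt(x^2 + y^2) = 15
This is a circle of radius 15 centered at the origin


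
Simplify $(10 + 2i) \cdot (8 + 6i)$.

(a1*a2 - b1*b2) + (a1*b2 + b1*a2)i
= (80 - 12) + (60 + 16)i
= 68 + 76i


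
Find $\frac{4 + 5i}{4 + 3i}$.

Multiply numerator and denominator by conjugate (4 - 3i):
= (4 + 5i)(4 - 3i) / (4^2 + 3^2)
= (31 + 8i) / 25
= 31/25 + (8/25)i


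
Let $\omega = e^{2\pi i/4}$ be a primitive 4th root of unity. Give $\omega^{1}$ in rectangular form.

ω^1 = e^(2πi·1/4) = e^(i·1π/2)
= cos(1π/2) + i sin(1π/2)
= i


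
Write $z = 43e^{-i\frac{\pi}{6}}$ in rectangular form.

a = r cos θ = 43 * sqrt(3)/2 = 43*sqrt(3)/2
b = r sin θ = 43 * -1/2 = -43/2
z = 43*sqrt(3)/2 - (43/2)i


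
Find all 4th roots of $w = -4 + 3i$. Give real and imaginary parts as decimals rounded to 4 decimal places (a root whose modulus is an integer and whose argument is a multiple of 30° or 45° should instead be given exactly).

|w| = 5, arg(w) ≈ 143.130102°
Root modulus = 5^(1/4) ≈ 1.495349
Root arguments: θ_k = (arg(w) + 360°k)/4 for k = 0, 1, ..., 3
Compute each root as (root modulus)(cos θ_k + i sin θ_k) using full-precision intermediates, then round to 4 decimal places.
Roots: 1.2131 + 0.8743i, -0.8743 + 1.2131i, -1.2131 - 0.8743i, 0.8743 - 1.2131i


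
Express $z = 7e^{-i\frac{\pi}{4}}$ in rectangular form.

a = r cos θ = 7 * sqrt(2)/2 = 7*sqrt(2)/2
b = r sin θ = 7 * -sqrt(2)/2 = -7*sqrt(2)/2
z = 7*sqrt(2)/2 - (7*sqrt(2)/2)i


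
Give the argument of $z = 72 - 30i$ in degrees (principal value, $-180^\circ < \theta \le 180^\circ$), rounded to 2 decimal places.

θ = arctan(b/a) = arctan(-30/72) (quadrant-adjusted) = -22.62°


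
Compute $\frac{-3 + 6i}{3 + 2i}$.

Multiply numerator and denominator by conjugate (3 - 2i):
= (-3 + 6i)(3 - 2i) / (3^2 + 2^2)
= (3 + 24i) / 13
= 3/13 + (24/13)i


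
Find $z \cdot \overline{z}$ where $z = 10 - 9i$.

z * conjugate(z) = |z|^2 = a^2 + b^2
= 10^2 + (-9)^2 = 181


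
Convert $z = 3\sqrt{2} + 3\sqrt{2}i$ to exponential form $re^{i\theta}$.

r = |z| = sqrt((3*sqrt(2))^2 + (3*sqrt(2))^2) = sqrt(18 + 18) = sqrt(36) = 6
θ = arctan(b/a) = arctan(4.2426/4.2426) (quadrant-adjusted) = 45° = π/4
z = 6e^(i*π/4)


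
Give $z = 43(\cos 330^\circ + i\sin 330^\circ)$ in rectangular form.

a = r cos θ = 43 * sqrt(3)/2 = 43*sqrt(3)/2
b = r sin θ = 43 * -1/2 = -43/2
z = 43*sqrt(3)/2 - (43/2)i


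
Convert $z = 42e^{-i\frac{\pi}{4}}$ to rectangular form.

a = r cos θ = 42 * sqrt(2)/2 = 21*sqrt(2)
b = r sin θ = 42 * -sqrt(2)/2 = -21*sqrt(2)
z = 21*sqrt(2) - 21*sqrt(2)i


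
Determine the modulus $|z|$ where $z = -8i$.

|z| = sqrt(a^2 + b^2) = sqrt(0^2 + (-8)^2) = sqrt(64) = 8


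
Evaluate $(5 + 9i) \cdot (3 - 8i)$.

(a1*a2 - b1*b2) + (a1*b2 + b1*a2)i
= (15 - (-72)) + (-40 + 27)i
= 87 - 13i


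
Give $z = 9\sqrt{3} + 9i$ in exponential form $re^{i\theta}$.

r = |z| = sqrt((9*sqrt(3))^2 + (9)^2) = sqrt(243 + 81) = sqrt(324) = 18
θ = arctan(b/a) = arctan(9/15.5885) (quadrant-adjusted) = 30° = π/6
z = 18e^(i*π/6)


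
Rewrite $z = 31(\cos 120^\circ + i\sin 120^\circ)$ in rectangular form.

a = r cos θ = 31 * -1/2 = -31/2
b = r sin θ = 31 * sqrt(3)/2 = 31*sqrt(3)/2
z = -31/2 + (31*sqrt(3)/2)i


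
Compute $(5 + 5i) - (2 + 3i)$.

(5 - 2) + (5 - 3)i = 3 + 2i


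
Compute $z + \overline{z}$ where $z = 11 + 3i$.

z + conjugate(z) = (a + bi) + (a - bi) = 2a
= 2 * 11 = 22


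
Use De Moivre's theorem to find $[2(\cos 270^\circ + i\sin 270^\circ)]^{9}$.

By De Moivre: z^n = r^n(cos(nθ) + i sin(nθ))
= 2^9(cos(9*270°) + i sin(9*270°))
= 512(cos 270° + i sin 270°)
= -512i


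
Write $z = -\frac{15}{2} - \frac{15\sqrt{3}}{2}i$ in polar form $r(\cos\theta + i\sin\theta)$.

r = |z| = sqrt(a^2 + b^2) = sqrt((-15/2)^2 + (-15*sqrt(3)/2)^2) = sqrt(225/4 + 675/4) = sqrt(225) = 15
θ = arctan(b/a) = arctan(-12.9904/-7.5) (quadrant-adjusted) = 240°
z = 15(cos 240° + i sin 240°)


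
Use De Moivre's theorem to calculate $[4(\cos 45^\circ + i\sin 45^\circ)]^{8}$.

By De Moivre: z^n = r^n(cos(nθ) + i sin(nθ))
= 4^8(cos(8*45°) + i sin(8*45°))
= 65536(cos 0° + i sin 0°)
= 65536


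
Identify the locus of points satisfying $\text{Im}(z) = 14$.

Im(z) = y where z = x + yi; the equation y = 14 is satisfied by all points with that y-coordinate
Locus: Horizontal line y = 14


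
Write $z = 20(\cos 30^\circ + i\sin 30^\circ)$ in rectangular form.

a = r cos θ = 20 * sqrt(3)/2 = 10*sqrt(3)
b = r sin θ = 20 * 1/2 = 10
z = 10*sqrt(3) + 10i


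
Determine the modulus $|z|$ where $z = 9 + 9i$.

|z| = sqrt(a^2 + b^2) = sqrt(9^2 + 9^2) = sqrt(162) = sqrt(162)


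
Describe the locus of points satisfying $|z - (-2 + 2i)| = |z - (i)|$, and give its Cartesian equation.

|z - z1| = |z - z2| means z is equidistant from z1 and z2,
i.e. the perpendicular bisector of the segment from (-2, 2) to (0, 1) (midpoint (-1, 3/2)).
With z = x + yi, square both sides:
(x - (-2))^2 + (y - 2)^2 = (x - 0)^2 + (y - 1)^2
The x^2 and y^2 terms cancel: 4x + (-2)y = 1 - 8 = -7
Simplify: 4x - 2y = -7
Locus: Perpendicular bisector of the segment from (-2, 2) to (0, 1): the line 4x - 2y = -7


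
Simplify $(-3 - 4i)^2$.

(a + bi)^2 = a^2 - b^2 + 2abi
= (-3)^2 - (-4)^2 + 2*(-3)*(-4)i
= -7 + 24i


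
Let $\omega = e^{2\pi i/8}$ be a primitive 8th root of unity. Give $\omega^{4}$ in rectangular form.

ω^4 = e^(2πi·4/8) = e^(i·1π)
= cos(1π) + i sin(1π)
= -1


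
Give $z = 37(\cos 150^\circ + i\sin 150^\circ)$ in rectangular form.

a = r cos θ = 37 * -sqrt(3)/2 = -37*sqrt(3)/2
b = r sin θ = 37 * 1/2 = 37/2
z = -37*sqrt(3)/2 + (37/2)i


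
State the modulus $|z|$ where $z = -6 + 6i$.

|z| = sqrt(a^2 + b^2) = sqrt((-6)^2 + 6^2) = sqrt(72) = sqrt(72)


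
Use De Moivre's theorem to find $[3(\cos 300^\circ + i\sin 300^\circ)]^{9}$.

By De Moivre: z^n = r^n(cos(nθ) + i sin(nθ))
= 3^9(cos(9*300°) + i sin(9*300°))
= 19683(cos 180° + i sin 180°)
= -19683


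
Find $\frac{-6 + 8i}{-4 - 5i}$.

Multiply numerator and denominator by conjugate (-4 + 5i):
= (-6 + 8i)(-4 + 5i) / ((-4)^2 + (-5)^2)
= (-16 - 62i) / 41
= -16/41 - (62/41)i


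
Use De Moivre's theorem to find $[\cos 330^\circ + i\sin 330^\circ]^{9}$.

By De Moivre: z^n = r^n(cos(nθ) + i sin(nθ))
= 1^9(cos(9*330°) + i sin(9*330°))
= 1(cos 90° + i sin 90°)
= i


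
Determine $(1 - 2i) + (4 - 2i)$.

(1 + 4) + (-2 + (-2))i = 5 - 4i


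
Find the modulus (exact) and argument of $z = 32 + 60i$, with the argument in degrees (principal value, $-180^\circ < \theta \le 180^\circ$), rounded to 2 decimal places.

|z| = sqrt(32^2 + 60^2) = 68
arg(z) = arctan(b/a) = arctan(60/32) (quadrant-adjusted) = 61.93°


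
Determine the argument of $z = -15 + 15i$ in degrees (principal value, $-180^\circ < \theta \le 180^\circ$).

θ = arctan(b/a) = arctan(15/-15) (quadrant-adjusted) = 135°


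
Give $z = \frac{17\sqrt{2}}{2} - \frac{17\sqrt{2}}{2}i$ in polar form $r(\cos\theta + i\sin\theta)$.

r = |z| = sqrt(a^2 + b^2) = sqrt((17*sqrt(2)/2)^2 + (-17*sqrt(2)/2)^2) = sqrt(289/2 + 289/2) = sqrt(289) = 17
θ = arctan(b/a) = arctan(-12.0208/12.0208) (quadrant-adjusted) = 315°
z = 17(cos 315° + i sin 315°)


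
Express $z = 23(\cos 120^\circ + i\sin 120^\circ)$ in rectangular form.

a = r cos θ = 23 * -1/2 = -23/2
b = r sin θ = 23 * sqrt(3)/2 = 23*sqrt(3)/2
z = -23/2 + (23*sqrt(3)/2)i


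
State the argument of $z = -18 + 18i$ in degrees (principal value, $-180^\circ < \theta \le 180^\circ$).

θ = arctan(b/a) = arctan(18/-18) (quadrant-adjusted) = 135°


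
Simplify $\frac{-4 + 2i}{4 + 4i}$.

Multiply numerator and denominator by conjugate (4 - 4i):
= (-4 + 2i)(4 - 4i) / (4^2 + 4^2)
= (-8 + 24i) / 32
Divide through by 8: (-1 + 3i) / 4
= -1/4 + (3/4)i


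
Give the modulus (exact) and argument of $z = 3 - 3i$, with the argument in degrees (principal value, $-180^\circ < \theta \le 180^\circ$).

|z| = sqrt(3^2 + (-3)^2) = sqrt(18)
arg(z) = arctan(b/a) = arctan(-3/3) (quadrant-adjusted) = -45°


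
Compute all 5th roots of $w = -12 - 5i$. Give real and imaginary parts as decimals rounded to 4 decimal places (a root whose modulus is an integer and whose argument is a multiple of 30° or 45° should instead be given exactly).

|w| = 13, arg(w) ≈ 202.619865°
Root modulus = 13^(1/5) ≈ 1.670278
Root arguments: θ_k = (arg(w) + 360°k)/5 for k = 0, 1, ..., 4
Compute each root as (root modulus)(cos θ_k + i sin θ_k) using full-precision intermediates, then round to 4 decimal places.
Roots: 1.2696 + 1.0853i, -0.6398 + 1.5429i, -1.6651 - 0.1317i, -0.3892 - 1.6243i, 1.4245 - 0.8721i


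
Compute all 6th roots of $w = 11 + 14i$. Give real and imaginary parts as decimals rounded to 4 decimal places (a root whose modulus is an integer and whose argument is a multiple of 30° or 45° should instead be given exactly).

|w| = sqrt(317) ≈ 17.804494, arg(w) ≈ 51.842773°
Root modulus = sqrt(317)^(1/6) ≈ 1.615927
Root arguments: θ_k = (arg(w) + 360°k)/6 for k = 0, 1, ..., 5
Compute each root as (root modulus)(cos θ_k + i sin θ_k) using full-precision intermediates, then round to 4 decimal places.
Roots: 1.5976 + 0.2428i, 0.5886 + 1.5049i, -1.0090 + 1.2622i, -1.5976 - 0.2428i, -0.5886 - 1.5049i, 1.0090 - 1.2622i


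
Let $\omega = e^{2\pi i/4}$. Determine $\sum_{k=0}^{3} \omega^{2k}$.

Let ζ = ω^2 = e^(2πi·2/4). Since 4 ∤ 2, ζ ≠ 1.
Sum = Σ_{k=0}^{3} ζ^k = (ζ^4 - 1)/(ζ - 1) = (ω^{2·4} - 1)/(ζ - 1) = (1 - 1)/(ζ - 1) = 0


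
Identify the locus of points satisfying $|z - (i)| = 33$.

|z - z0| = r describes a circle centered at z0 with radius r
Here z0 = i and r = 33
Locus: Circle centered at (0, 1) with radius 33


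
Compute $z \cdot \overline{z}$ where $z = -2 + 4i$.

z * conjugate(z) = |z|^2 = a^2 + b^2
= (-2)^2 + 4^2 = 20


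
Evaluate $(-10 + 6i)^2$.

(a + bi)^2 = a^2 - b^2 + 2abi
= (-10)^2 - 6^2 + 2*(-10)*6i
= 64 - 120i


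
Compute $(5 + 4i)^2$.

(a + bi)^2 = a^2 - b^2 + 2abi
= 5^2 - 4^2 + 2*5*4i
= 9 + 40i


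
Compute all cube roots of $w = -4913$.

|w| = 4913, arg(w) = 180°
Root modulus = 4913^(1/3) = 17
Root arguments: θ_k = (180° + 360°k)/3 for k = 0, 1, ..., 2
Roots: 17/2 + (17*sqrt(3)/2)i, -17, 17/2 - (17*sqrt(3)/2)i


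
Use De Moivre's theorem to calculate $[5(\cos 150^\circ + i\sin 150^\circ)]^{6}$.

By De Moivre: z^n = r^n(cos(nθ) + i sin(nθ))
= 5^6(cos(6*150°) + i sin(6*150°))
= 15625(cos 180° + i sin 180°)
= -15625


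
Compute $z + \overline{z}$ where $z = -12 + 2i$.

z + conjugate(z) = (a + bi) + (a - bi) = 2a
= 2 * (-12) = -24


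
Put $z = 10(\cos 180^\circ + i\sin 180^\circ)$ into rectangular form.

a = r cos θ = 10 * -1 = -10
b = r sin θ = 10 * 0 = 0
z = -10


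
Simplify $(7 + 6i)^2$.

(a + bi)^2 = a^2 - b^2 + 2abi
= 7^2 - 6^2 + 2*7*6i
= 13 + 84i


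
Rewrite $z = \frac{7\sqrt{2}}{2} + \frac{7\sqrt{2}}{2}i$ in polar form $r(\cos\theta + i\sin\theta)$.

r = |z| = sqrt(a^2 + b^2) = sqrt((7*sqrt(2)/2)^2 + (7*sqrt(2)/2)^2) = sqrt(49/2 + 49/2) = sqrt(49) = 7
θ = arctan(b/a) = arctan(4.9497/4.9497) (quadrant-adjusted) = 45°
z = 7(cos 45° + i sin 45°)


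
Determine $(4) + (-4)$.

(4 + (-4)) + (0 + 0)i = 0


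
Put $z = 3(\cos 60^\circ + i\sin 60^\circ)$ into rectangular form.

a = r cos θ = 3 * 1/2 = 3/2
b = r sin θ = 3 * sqrt(3)/2 = 3*sqrt(3)/2
z = 3/2 + (3*sqrt(3)/2)i


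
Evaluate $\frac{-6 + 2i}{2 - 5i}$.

Multiply numerator and denominator by conjugate (2 + 5i):
= (-6 + 2i)(2 + 5i) / (2^2 + (-5)^2)
= (-22 - 26i) / 29
= -22/29 - (26/29)i


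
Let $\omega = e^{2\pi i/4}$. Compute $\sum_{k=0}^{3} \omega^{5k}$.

Let ζ = ω^5 = e^(2πi·5/4). Since 4 ∤ 5, ζ ≠ 1.
Sum = Σ_{k=0}^{3} ζ^k = (ζ^4 - 1)/(ζ - 1) = (ω^{5·4} - 1)/(ζ - 1) = (1 - 1)/(ζ - 1) = 0


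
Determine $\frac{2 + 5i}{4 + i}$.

Multiply numerator and denominator by conjugate (4 - i):
= (2 + 5i)(4 - i) / (4^2 + 1^2)
= (13 + 18i) / 17
= 13/17 + (18/17)i


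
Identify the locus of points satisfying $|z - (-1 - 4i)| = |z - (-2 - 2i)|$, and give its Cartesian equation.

|z - z1| = |z - z2| means z is equidistant from z1 and z2,
i.e. the perpendicular bisector of the segment from (-1, -4) to (-2, -2) (midpoint (-3/2, -3)).
With z = x + yi, square both sides:
(x - (-1))^2 + (y - (-4))^2 = (x - (-2))^2 + (y - (-2))^2
The x^2 and y^2 terms cancel: -2x + 4y = 8 - 17 = -9
Simplify: 2x - 4y = 9
Locus: Perpendicular bisector of the segment from (-1, -4) to (-2, -2): the line 2x - 4y = 9


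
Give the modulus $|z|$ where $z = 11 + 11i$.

|z| = sqrt(a^2 + b^2) = sqrt(11^2 + 11^2) = sqrt(242) = sqrt(242)


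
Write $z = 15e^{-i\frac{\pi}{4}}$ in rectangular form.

a = r cos θ = 15 * sqrt(2)/2 = 15*sqrt(2)/2
b = r sin θ = 15 * -sqrt(2)/2 = -15*sqrt(2)/2
z = 15*sqrt(2)/2 - (15*sqrt(2)/2)i


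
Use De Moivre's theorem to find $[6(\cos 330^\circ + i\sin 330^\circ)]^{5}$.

By De Moivre: z^n = r^n(cos(nθ) + i sin(nθ))
= 6^5(cos(5*330°) + i sin(5*330°))
= 7776(cos 210° + i sin 210°)
= -3888*sqrt(3) - 3888i


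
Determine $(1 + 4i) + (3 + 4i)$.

(1 + 3) + (4 + 4)i = 4 + 8i


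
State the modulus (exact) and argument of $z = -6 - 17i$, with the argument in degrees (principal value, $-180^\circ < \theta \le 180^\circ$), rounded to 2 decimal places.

|z| = sqrt((-6)^2 + (-17)^2) = sqrt(325)
arg(z) = arctan(b/a) = arctan(-17/-6) (quadrant-adjusted) = -109.44°


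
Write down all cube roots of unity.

ω_k = e^(2πik/3) = cos(2πk/3) + i sin(2πk/3) for k = 0, 1, ..., 2
Roots: 1, -1/2 + (sqrt(3)/2)i, -1/2 - (sqrt(3)/2)i


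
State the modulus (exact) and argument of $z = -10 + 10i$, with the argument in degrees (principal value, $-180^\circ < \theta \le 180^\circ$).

|z| = sqrt((-10)^2 + 10^2) = sqrt(200)
arg(z) = arctan(b/a) = arctan(10/-10) (quadrant-adjusted) = 135°


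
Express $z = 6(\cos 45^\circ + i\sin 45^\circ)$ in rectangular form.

a = r cos θ = 6 * sqrt(2)/2 = 3*sqrt(2)
b = r sin θ = 6 * sqrt(2)/2 = 3*sqrt(2)
z = 3*sqrt(2) + 3*sqrt(2)i


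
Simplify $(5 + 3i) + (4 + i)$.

(5 + 4) + (3 + 1)i = 9 + 4i


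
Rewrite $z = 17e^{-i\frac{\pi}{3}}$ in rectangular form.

a = r cos θ = 17 * 1/2 = 17/2
b = r sin θ = 17 * -sqrt(3)/2 = -17*sqrt(3)/2
z = 17/2 - (17*sqrt(3)/2)i


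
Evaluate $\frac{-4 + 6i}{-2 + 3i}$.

Multiply numerator and denominator by conjugate (-2 - 3i):
= (-4 + 6i)(-2 - 3i) / ((-2)^2 + 3^2)
= (26) / 13
= 2


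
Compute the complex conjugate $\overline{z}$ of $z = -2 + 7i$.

If z = a + bi, then conjugate(z) = a - bi
conjugate(-2 + 7i) = -2 - 7i


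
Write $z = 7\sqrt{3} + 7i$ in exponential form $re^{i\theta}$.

r = |z| = sqrt((7*sqrt(3))^2 + (7)^2) = sqrt(147 + 49) = sqrt(196) = 14
θ = arctan(b/a) = arctan(7/12.1244) (quadrant-adjusted) = 30° = π/6
z = 14e^(i*π/6)


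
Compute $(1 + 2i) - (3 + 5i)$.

(1 - 3) + (2 - 5)i = -2 - 3i


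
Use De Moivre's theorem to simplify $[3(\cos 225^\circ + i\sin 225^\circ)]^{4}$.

By De Moivre: z^n = r^n(cos(nθ) + i sin(nθ))
= 3^4(cos(4*225°) + i sin(4*225°))
= 81(cos 180° + i sin 180°)
= -81


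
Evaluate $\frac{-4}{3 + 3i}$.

Multiply numerator and denominator by conjugate (3 - 3i):
= (-4)(3 - 3i) / (3^2 + 3^2)
= (-12 + 12i) / 18
Divide through by 6: (-2 + 2i) / 3
= -2/3 + (2/3)i


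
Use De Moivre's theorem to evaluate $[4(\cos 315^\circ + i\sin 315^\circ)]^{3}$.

By De Moivre: z^n = r^n(cos(nθ) + i sin(nθ))
= 4^3(cos(3*315°) + i sin(3*315°))
= 64(cos 225° + i sin 225°)
= -32*sqrt(2) - 32*sqrt(2)i


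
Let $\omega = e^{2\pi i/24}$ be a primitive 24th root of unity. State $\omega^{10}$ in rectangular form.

ω^10 = e^(2πi·10/24) = e^(i·5π/6)
= cos(5π/6) + i sin(5π/6)
= -sqrt(3)/2 + (1/2)i


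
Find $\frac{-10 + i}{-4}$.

Divisor is real, so divide each part by -4:
= 5/2 - (1/4)i


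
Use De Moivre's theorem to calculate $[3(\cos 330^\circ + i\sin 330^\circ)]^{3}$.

By De Moivre: z^n = r^n(cos(nθ) + i sin(nθ))
= 3^3(cos(3*330°) + i sin(3*330°))
= 27(cos 270° + i sin 270°)
= -27i


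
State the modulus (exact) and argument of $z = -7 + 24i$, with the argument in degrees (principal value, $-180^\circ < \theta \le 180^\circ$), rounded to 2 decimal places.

|z| = sqrt((-7)^2 + 24^2) = 25
arg(z) = arctan(b/a) = arctan(24/-7) (quadrant-adjusted) = 106.26°


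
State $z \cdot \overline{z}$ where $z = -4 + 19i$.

z * conjugate(z) = |z|^2 = a^2 + b^2
= (-4)^2 + 19^2 = 377


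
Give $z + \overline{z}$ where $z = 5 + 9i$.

z + conjugate(z) = (a + bi) + (a - bi) = 2a
= 2 * 5 = 10


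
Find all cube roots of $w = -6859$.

|w| = 6859, arg(w) = 180°
Root modulus = 6859^(1/3) = 19
Root arguments: θ_k = (180° + 360°k)/3 for k = 0, 1, ..., 2
Roots: 19/2 + (19*sqrt(3)/2)i, -19, 19/2 - (19*sqrt(3)/2)i


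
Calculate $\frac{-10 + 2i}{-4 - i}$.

Multiply numerator and denominator by conjugate (-4 + i):
= (-10 + 2i)(-4 + i) / ((-4)^2 + (-1)^2)
= (38 - 18i) / 17
= 38/17 - (18/17)i


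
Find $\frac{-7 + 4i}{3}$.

Divisor is real, so divide each part by 3:
= -7/3 + (4/3)i


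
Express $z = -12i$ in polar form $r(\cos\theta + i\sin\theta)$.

r = |z| = sqrt(a^2 + b^2) = sqrt((0)^2 + (-12)^2) = sqrt(0 + 144) = sqrt(144) = 12
a = 0 and b < 0, so z lies on the negative imaginary axis: θ = 270°
z = 12(cos 270° + i sin 270°)


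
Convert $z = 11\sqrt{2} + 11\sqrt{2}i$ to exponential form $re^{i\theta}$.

r = |z| = sqrt((11*sqrt(2))^2 + (11*sqrt(2))^2) = sqrt(242 + 242) = sqrt(484) = 22
θ = arctan(b/a) = arctan(15.5563/15.5563) (quadrant-adjusted) = 45° = π/4
z = 22e^(i*π/4)


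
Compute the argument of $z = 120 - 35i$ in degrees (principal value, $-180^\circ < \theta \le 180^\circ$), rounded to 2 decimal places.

θ = arctan(b/a) = arctan(-35/120) (quadrant-adjusted) = -16.26°


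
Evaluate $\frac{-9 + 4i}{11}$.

Divisor is real, so divide each part by 11:
= -9/11 + (4/11)i


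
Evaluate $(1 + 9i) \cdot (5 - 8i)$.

(a1*a2 - b1*b2) + (a1*b2 + b1*a2)i
= (5 - (-72)) + (-8 + 45)i
= 77 + 37i


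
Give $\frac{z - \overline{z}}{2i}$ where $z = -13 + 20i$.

z - conjugate(z) = 2bi
(z - conjugate(z))/(2i) = 2bi/(2i) = b = 20


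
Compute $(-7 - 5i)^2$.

(a + bi)^2 = a^2 - b^2 + 2abi
= (-7)^2 - (-5)^2 + 2*(-7)*(-5)i
= 24 + 70i


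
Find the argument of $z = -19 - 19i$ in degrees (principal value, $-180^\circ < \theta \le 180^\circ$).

θ = arctan(b/a) = arctan(-19/-19) (quadrant-adjusted) = -135°


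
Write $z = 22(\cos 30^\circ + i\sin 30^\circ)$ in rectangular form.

a = r cos θ = 22 * sqrt(3)/2 = 11*sqrt(3)
b = r sin θ = 22 * 1/2 = 11
z = 11*sqrt(3) + 11i


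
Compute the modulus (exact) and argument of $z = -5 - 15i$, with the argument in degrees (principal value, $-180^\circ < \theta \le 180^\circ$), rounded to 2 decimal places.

|z| = sqrt((-5)^2 + (-15)^2) = sqrt(250)
arg(z) = arctan(b/a) = arctan(-15/-5) (quadrant-adjusted) = -108.43°


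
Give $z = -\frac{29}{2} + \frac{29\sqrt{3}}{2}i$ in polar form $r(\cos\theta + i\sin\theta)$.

r = |z| = sqrt(a^2 + b^2) = sqrt((-29/2)^2 + (29*sqrt(3)/2)^2) = sqrt(841/4 + 2523/4) = sqrt(841) = 29
θ = arctan(b/a) = arctan(25.1147/-14.5) (quadrant-adjusted) = 120°
z = 29(cos 120° + i sin 120°)


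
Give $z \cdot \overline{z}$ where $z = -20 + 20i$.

z * conjugate(z) = |z|^2 = a^2 + b^2
= (-20)^2 + 20^2 = 800


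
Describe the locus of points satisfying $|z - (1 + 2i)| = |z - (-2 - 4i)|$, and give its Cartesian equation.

|z - z1| = |z - z2| means z is equidistant from z1 and z2,
i.e. the perpendicular bisector of the segment from (1, 2) to (-2, -4) (midpoint (-1/2, -1)).
With z = x + yi, square both sides:
(x - 1)^2 + (y - 2)^2 = (x - (-2))^2 + (y - (-4))^2
The x^2 and y^2 terms cancel: -6x + (-12)y = 20 - 5 = 15
Simplify: 2x + 4y = -5
Locus: Perpendicular bisector of the segment from (1, 2) to (-2, -4): the line 2x + 4y = -5


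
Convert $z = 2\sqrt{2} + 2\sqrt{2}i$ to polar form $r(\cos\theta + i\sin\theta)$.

r = |z| = sqrt(a^2 + b^2) = sqrt((2*sqrt(2))^2 + (2*sqrt(2))^2) = sqrt(8 + 8) = sqrt(16) = 4
θ = arctan(b/a) = arctan(2.8284/2.8284) (quadrant-adjusted) = 45°
z = 4(cos 45° + i sin 45°)


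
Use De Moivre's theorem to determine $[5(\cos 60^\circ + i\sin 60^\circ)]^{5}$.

By De Moivre: z^n = r^n(cos(nθ) + i sin(nθ))
= 5^5(cos(5*60°) + i sin(5*60°))
= 3125(cos 300° + i sin 300°)
= 3125/2 - (3125*sqrt(3)/2)i


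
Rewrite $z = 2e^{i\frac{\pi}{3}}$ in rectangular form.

a = r cos θ = 2 * 1/2 = 1
b = r sin θ = 2 * sqrt(3)/2 = sqrt(3)
z = 1 + sqrt(3)i


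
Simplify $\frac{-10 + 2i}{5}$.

Divisor is real, so divide each part by 5:
= -2 + (2/5)i


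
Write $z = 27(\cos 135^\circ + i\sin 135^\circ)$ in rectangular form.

a = r cos θ = 27 * -sqrt(2)/2 = -27*sqrt(2)/2
b = r sin θ = 27 * sqrt(2)/2 = 27*sqrt(2)/2
z = -27*sqrt(2)/2 + (27*sqrt(2)/2)i


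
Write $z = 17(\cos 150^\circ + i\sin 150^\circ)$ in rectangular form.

a = r cos θ = 17 * -sqrt(3)/2 = -17*sqrt(3)/2
b = r sin θ = 17 * 1/2 = 17/2
z = -17*sqrt(3)/2 + (17/2)i


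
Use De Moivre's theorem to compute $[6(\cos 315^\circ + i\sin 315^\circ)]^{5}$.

By De Moivre: z^n = r^n(cos(nθ) + i sin(nθ))
= 6^5(cos(5*315°) + i sin(5*315°))
= 7776(cos 135° + i sin 135°)
= -3888*sqrt(2) + 3888*sqrt(2)i


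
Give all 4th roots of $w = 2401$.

|w| = 2401, arg(w) = 0°
Root modulus = 2401^(1/4) = 7
Root arguments: θ_k = (0° + 360°k)/4 for k = 0, 1, ..., 3
Roots: 7, 7i, -7, -7i


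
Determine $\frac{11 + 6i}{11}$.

Divisor is real, so divide each part by 11:
= 1 + (6/11)i


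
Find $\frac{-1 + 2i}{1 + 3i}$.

Multiply numerator and denominator by conjugate (1 - 3i):
= (-1 + 2i)(1 - 3i) / (1^2 + 3^2)
= (5 + 5i) / 10
Divide through by 5: (1 + i) / 2
= 1/2 + (1/2)i


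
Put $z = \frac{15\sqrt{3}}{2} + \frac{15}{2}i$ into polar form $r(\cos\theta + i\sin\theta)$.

r = |z| = sqrt(a^2 + b^2) = sqrt((15*sqrt(3)/2)^2 + (15/2)^2) = sqrt(675/4 + 225/4) = sqrt(225) = 15
θ = arctan(b/a) = arctan(7.5/12.9904) (quadrant-adjusted) = 30°
z = 15(cos 30° + i sin 30°)


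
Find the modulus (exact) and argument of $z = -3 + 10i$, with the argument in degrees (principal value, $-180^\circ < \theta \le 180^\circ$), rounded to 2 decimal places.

|z| = sqrt((-3)^2 + 10^2) = sqrt(109)
arg(z) = arctan(b/a) = arctan(10/-3) (quadrant-adjusted) = 106.70°


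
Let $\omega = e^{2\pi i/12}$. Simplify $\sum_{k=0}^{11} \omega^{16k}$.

Let ζ = ω^16 = e^(2πi·16/12). Since 12 ∤ 16, ζ ≠ 1.
Sum = Σ_{k=0}^{11} ζ^k = (ζ^12 - 1)/(ζ - 1) = (ω^{16·12} - 1)/(ζ - 1) = (1 - 1)/(ζ - 1) = 0


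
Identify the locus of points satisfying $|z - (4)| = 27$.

|z - z0| = r describes a circle centered at z0 with radius r
Here z0 = 4 and r = 27
Locus: Circle centered at (4, 0) with radius 27


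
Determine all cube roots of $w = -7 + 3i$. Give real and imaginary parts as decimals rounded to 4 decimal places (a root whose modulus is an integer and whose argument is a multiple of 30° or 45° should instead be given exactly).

|w| = sqrt(58) ≈ 7.615773, arg(w) ≈ 156.801409°
Root modulus = sqrt(58)^(1/3) ≈ 1.967454
Root arguments: θ_k = (arg(w) + 360°k)/3 for k = 0, 1, ..., 2
Compute each root as (root modulus)(cos θ_k + i sin θ_k) using full-precision intermediates, then round to 4 decimal places.
Roots: 1.2040 + 1.5560i, -1.9496 + 0.2647i, 0.7455 - 1.8207i


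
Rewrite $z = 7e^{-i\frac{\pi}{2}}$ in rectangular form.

a = r cos θ = 7 * 0 = 0
b = r sin θ = 7 * -1 = -7
z = -7i


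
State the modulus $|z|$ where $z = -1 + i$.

|z| = sqrt(a^2 + b^2) = sqrt((-1)^2 + 1^2) = sqrt(2) = sqrt(2)


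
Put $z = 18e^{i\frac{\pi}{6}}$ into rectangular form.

a = r cos θ = 18 * sqrt(3)/2 = 9*sqrt(3)
b = r sin θ = 18 * 1/2 = 9
z = 9*sqrt(3) + 9i


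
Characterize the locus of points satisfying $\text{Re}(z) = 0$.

Re(z) = x where z = x + yi; the equation x = 0 is satisfied by all points with that x-coordinate
Locus: Vertical line x = 0


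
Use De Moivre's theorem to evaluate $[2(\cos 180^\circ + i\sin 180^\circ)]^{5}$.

By De Moivre: z^n = r^n(cos(nθ) + i sin(nθ))
= 2^5(cos(5*180°) + i sin(5*180°))
= 32(cos 180° + i sin 180°)
= -32


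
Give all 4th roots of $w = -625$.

|w| = 625, arg(w) = 180°
Root modulus = 625^(1/4) = 5
Root arguments: θ_k = (180° + 360°k)/4 for k = 0, 1, ..., 3
Roots: 5*sqrt(2)/2 + (5*sqrt(2)/2)i, -5*sqrt(2)/2 + (5*sqrt(2)/2)i, -5*sqrt(2)/2 - (5*sqrt(2)/2)i, 5*sqrt(2)/2 - (5*sqrt(2)/2)i


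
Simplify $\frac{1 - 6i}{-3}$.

Divisor is real, so divide each part by -3:
= -1/3 + 2i


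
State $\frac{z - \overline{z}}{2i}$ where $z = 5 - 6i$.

z - conjugate(z) = 2bi
(z - conjugate(z))/(2i) = 2bi/(2i) = b = -6


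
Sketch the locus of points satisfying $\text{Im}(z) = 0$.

Im(z) = y where z = x + yi; the equation y = 0 is satisfied by all points with that y-coordinate
Locus: Horizontal line y = 0


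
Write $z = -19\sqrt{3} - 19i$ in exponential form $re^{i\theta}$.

r = |z| = sqrt((-19*sqrt(3))^2 + (-19)^2) = sqrt(1083 + 361) = sqrt(1444) = 38
θ = arctan(b/a) = arctan(-19/-32.909) (quadrant-adjusted) = 210° = 7π/6
z = 38e^(i*7π/6)


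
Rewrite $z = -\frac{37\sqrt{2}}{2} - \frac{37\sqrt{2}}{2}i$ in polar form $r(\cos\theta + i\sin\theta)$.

r = |z| = sqrt(a^2 + b^2) = sqrt((-37*sqrt(2)/2)^2 + (-37*sqrt(2)/2)^2) = sqrt(1369/2 + 1369/2) = sqrt(1369) = 37
θ = arctan(b/a) = arctan(-26.163/-26.163) (quadrant-adjusted) = 225°
z = 37(cos 225° + i sin 225°)


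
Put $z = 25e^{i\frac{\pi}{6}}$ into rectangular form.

a = r cos θ = 25 * sqrt(3)/2 = 25*sqrt(3)/2
b = r sin θ = 25 * 1/2 = 25/2
z = 25*sqrt(3)/2 + (25/2)i


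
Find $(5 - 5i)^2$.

(a + bi)^2 = a^2 - b^2 + 2abi
= 5^2 - (-5)^2 + 2*5*(-5)i
= -50i


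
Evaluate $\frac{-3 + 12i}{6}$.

Divisor is real, so divide each part by 6:
= -1/2 + 2i


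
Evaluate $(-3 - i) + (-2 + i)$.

(-3 + (-2)) + (-1 + 1)i = -5


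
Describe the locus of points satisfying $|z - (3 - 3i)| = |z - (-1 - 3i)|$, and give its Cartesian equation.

|z - z1| = |z - z2| means z is equidistant from z1 and z2,
i.e. the perpendicular bisector of the segment from (3, -3) to (-1, -3) (midpoint (1, -3)).
With z = x + yi, square both sides:
(x - 3)^2 + (y - (-3))^2 = (x - (-1))^2 + (y - (-3))^2
The x^2 and y^2 terms cancel: -8x + 0y = 10 - 18 = -8
Simplify: x = 1
Locus: Perpendicular bisector of the segment from (3, -3) to (-1, -3): the line x = 1


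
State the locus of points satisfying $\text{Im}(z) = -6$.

Im(z) = y where z = x + yi; the equation y = -6 is satisfied by all points with that y-coordinate
Locus: Horizontal line y = -6


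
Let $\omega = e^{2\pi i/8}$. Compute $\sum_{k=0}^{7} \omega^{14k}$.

Let ζ = ω^14 = e^(2πi·14/8). Since 8 ∤ 14, ζ ≠ 1.
Sum = Σ_{k=0}^{7} ζ^k = (ζ^8 - 1)/(ζ - 1) = (ω^{14·8} - 1)/(ζ - 1) = (1 - 1)/(ζ - 1) = 0


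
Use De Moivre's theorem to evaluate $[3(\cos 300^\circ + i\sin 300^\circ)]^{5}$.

By De Moivre: z^n = r^n(cos(nθ) + i sin(nθ))
= 3^5(cos(5*300°) + i sin(5*300°))
= 243(cos 60° + i sin 60°)
= 243/2 + (243*sqrt(3)/2)i


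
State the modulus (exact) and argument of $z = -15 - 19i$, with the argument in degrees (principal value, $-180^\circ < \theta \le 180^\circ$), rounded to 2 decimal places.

|z| = sqrt((-15)^2 + (-19)^2) = sqrt(586)
arg(z) = arctan(b/a) = arctan(-19/-15) (quadrant-adjusted) = -128.29°
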